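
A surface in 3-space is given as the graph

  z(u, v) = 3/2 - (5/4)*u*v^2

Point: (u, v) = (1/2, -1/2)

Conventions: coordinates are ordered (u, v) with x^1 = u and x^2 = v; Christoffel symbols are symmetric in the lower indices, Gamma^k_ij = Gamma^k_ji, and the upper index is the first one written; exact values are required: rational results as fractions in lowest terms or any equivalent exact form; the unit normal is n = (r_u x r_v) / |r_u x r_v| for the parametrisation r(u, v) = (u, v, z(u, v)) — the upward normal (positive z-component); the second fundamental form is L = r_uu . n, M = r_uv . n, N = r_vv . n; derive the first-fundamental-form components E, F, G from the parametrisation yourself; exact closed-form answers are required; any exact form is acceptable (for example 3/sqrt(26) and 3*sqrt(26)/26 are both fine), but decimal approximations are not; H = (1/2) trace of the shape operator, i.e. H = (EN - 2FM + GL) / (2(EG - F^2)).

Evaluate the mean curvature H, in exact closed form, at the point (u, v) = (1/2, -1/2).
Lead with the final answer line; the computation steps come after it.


Answer: H = -1810*sqrt(381)/145161

z_u = -5/16, z_v = 5/8, z_uu = 0, z_uv = 5/4, z_vv = -5/4
E = 281/256, F = -25/128, G = 89/64; answer radicand W^2 = 381/256
unnormalised second-form numerators: l = 0, m = 5/4, n = -5/4; L = l/sqrt(381/256), and similarly M = m/sqrt(W^2), N = n/sqrt(W^2)
H = (E*n - 2*F*m + G*l) / (2*(EG - F^2)*sqrt(W^2)); E*n - 2*F*m + G*l = -905/1024, EG - F^2 = 381/256, so H = (-905/3048)/sqrt(381/256)


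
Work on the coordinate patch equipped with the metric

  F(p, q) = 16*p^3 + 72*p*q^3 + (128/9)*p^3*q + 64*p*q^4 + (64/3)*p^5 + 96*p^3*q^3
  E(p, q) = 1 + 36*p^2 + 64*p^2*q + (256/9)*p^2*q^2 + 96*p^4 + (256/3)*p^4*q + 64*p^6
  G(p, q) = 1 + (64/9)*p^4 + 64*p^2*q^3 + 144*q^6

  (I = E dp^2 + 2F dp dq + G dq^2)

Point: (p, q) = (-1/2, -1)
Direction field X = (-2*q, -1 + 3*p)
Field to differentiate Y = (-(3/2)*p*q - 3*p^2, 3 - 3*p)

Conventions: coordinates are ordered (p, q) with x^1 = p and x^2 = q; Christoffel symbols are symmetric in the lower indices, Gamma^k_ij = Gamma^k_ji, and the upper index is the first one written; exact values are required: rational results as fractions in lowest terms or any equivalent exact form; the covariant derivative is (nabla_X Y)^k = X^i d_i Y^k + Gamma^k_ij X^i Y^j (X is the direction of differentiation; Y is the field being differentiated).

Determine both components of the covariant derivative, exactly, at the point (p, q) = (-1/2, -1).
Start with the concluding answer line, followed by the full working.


Answer: (nabla_X Y)^p = 111381/9448, (nabla_X Y)^q = 39732/1181

E = 25/9, F = 136/9, G = 1165/9 at the point
E_p = -160/9, E_q = 64/9, F_p = -72, F_q = -160/9, G_p = 544/9, G_q = -816
EG - F^2 = 1181/9;  g^inv = (9/1181) * [[1165/9, -136/9], [-136/9, 25/9]]
first-kind symbols [ij,l] = (1/2)(d_i g_jl + d_j g_il - d_l g_ij): [pp,p] = E_p/2 = -80/9, [pp,q] = F_p - E_q/2 = -680/9, [pq,p] = E_q/2 = 32/9, [pq,q] = G_p/2 = 272/9, [qq,p] = F_q - G_p/2 = -48, [qq,q] = G_q/2 = -408
Gamma^p_ij = (G*[ij,p] - F*[ij,q])/(EG - F^2), Gamma^q_ij = (E*[ij,q] - F*[ij,p])/(EG - F^2)
Gamma_ppp = -80/1181, Gamma_ppq = 32/1181, Gamma_pqq = -432/1181, Gamma_qpp = -680/1181, Gamma_qpq = 272/1181, Gamma_qqq = -3672/1181
X = (2, -5/2), Y = (-3/2, 9/2) at the point


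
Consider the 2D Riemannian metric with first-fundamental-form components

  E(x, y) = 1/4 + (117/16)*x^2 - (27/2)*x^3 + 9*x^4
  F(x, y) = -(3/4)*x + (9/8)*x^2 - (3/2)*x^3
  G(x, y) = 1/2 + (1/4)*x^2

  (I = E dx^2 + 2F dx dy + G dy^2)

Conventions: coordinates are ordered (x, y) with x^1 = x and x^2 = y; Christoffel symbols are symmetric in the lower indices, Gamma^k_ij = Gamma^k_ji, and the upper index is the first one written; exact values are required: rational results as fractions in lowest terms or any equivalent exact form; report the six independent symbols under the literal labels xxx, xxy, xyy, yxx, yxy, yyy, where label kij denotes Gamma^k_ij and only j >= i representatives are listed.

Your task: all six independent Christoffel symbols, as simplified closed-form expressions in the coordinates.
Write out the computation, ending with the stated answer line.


E = 1/4 + (117/16)*x^2 - (27/2)*x^3 + 9*x^4; F = -(3/4)*x + (9/8)*x^2 - (3/2)*x^3; G = 1/2 + (1/4)*x^2
Gamma^k_ij = (1/2) g^{kl} (d_i g_jl + d_j g_il - d_l g_ij), with g^inv = (1/(EG-F^2)) [[G, -F], [-F, E]]
first partials: E_x = (117/8)*x - (81/2)*x^2 + 36*x^3, E_y = 0, F_x = -3/4 + (9/4)*x - (9/2)*x^2, F_y = 0, G_x = (1/2)*x, G_y = 0
D = EG - F^2 = 1/8 + (101/32)*x^2 - (81/16)*x^3 + (45/16)*x^4
expanded: Gamma^x_xx = (G E_x - 2F F_x + F E_y)/(2D), Gamma^x_xy = (G E_y - F G_x)/(2D), Gamma^x_yy = (2G F_y - G G_x - F G_y)/(2D), Gamma^y_xx = (2E F_x - E E_y - F E_x)/(2D), Gamma^y_xy = (E G_x - F E_y)/(2D), Gamma^y_yy = (E G_y - 2F F_y + F G_x)/(2D); substitute and cancel common factors

Answer: Gamma_xxx = (-144*x^5 + 216*x^4 + 243*x^3 - 486*x^2 + 198*x)/(180*x^4 - 324*x^3 + 202*x^2 + 8), Gamma_xxy = (12*x^4 - 9*x^3 + 6*x^2)/(90*x^4 - 162*x^3 + 101*x^2 + 4), Gamma_xyy = (-2*x^3 - 4*x)/(90*x^4 - 162*x^3 + 101*x^2 + 4), Gamma_yxx = (-1728*x^6 + 3888*x^5 - 2916*x^4 + 405*x^3 - 144*x^2 + 72*x - 24)/(360*x^4 - 648*x^3 + 404*x^2 + 16), Gamma_yxy = (144*x^5 - 216*x^4 + 117*x^3 + 4*x)/(180*x^4 - 324*x^3 + 202*x^2 + 8), Gamma_yyy = (-12*x^4 + 9*x^3 - 6*x^2)/(90*x^4 - 162*x^3 + 101*x^2 + 4)


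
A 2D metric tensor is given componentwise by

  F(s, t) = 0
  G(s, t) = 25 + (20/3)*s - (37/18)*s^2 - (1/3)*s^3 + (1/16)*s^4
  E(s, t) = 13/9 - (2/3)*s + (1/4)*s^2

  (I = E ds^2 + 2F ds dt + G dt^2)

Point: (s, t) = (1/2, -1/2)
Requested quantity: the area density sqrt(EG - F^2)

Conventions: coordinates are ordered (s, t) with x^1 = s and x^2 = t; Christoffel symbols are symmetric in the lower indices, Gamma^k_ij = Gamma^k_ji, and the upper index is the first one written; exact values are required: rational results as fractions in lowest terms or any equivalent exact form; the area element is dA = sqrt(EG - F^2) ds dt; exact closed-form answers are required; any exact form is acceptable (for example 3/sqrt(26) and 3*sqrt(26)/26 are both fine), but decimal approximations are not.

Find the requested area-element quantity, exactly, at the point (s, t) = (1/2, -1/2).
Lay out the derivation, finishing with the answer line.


E = 169/144, F = 0, G = 64009/2304; EG - F^2 = 10817521/331776

Answer: sqrt(EG - F^2) = 3289/576


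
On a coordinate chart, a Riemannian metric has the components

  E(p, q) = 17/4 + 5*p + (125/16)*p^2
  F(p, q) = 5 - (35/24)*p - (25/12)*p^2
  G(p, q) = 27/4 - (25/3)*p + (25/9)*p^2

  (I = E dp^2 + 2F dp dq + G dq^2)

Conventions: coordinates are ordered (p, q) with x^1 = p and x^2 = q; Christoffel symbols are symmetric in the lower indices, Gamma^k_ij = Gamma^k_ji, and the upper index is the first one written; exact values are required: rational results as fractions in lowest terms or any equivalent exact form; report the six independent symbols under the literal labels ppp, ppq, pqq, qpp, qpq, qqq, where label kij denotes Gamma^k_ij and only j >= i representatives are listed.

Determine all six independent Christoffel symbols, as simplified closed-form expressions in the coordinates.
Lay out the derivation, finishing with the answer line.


E = 17/4 + 5*p + (125/16)*p^2; F = 5 - (35/24)*p - (25/12)*p^2; G = 27/4 - (25/3)*p + (25/9)*p^2
Gamma^k_ij = (1/2) g^{kl} (d_i g_jl + d_j g_il - d_l g_ij), with g^inv = (1/(EG-F^2)) [[G, -F], [-F, E]]
first partials: E_p = 5 + (125/8)*p, E_q = 0, F_p = -35/24 - (25/6)*p, F_q = 0, G_p = -25/3 + (50/9)*p, G_q = 0
D = EG - F^2 = 59/16 + (155/12)*p + (11975/288)*p^2 - (1375/24)*p^3 + (625/36)*p^4
expanded: Gamma^p_pp = (G E_p - 2F F_p + F E_q)/(2D), Gamma^p_pq = (G E_q - F G_p)/(2D), Gamma^p_qq = (2G F_q - G G_p - F G_q)/(2D), Gamma^q_pp = (2E F_p - E E_q - F E_p)/(2D), Gamma^q_pq = (E G_p - F E_q)/(2D), Gamma^q_qq = (E G_q - 2F F_q + F G_p)/(2D); substitute and cancel common factors

Answer: Gamma_ppp = (3750*p^3 - 19375*p^2 + 14575*p + 6960)/(5000*p^4 - 16500*p^3 + 11975*p^2 + 3720*p + 1062), Gamma_ppq = (5000*p^3 - 4000*p^2 - 17250*p + 18000)/(15000*p^4 - 49500*p^3 + 35925*p^2 + 11160*p + 3186), Gamma_pqq = (-20000*p^3 + 90000*p^2 - 138600*p + 72900)/(45000*p^4 - 148500*p^3 + 107775*p^2 + 33480*p + 9558), Gamma_qpp = (-9375*p^3 - 9000*p^2 - 34800*p - 10770)/(10000*p^4 - 33000*p^3 + 23950*p^2 + 7440*p + 2124), Gamma_qpq = (6250*p^3 - 5375*p^2 - 2600*p - 5100)/(5000*p^4 - 16500*p^3 + 11975*p^2 + 3720*p + 1062), Gamma_qqq = (-5000*p^3 + 4000*p^2 + 17250*p - 18000)/(15000*p^4 - 49500*p^3 + 35925*p^2 + 11160*p + 3186)


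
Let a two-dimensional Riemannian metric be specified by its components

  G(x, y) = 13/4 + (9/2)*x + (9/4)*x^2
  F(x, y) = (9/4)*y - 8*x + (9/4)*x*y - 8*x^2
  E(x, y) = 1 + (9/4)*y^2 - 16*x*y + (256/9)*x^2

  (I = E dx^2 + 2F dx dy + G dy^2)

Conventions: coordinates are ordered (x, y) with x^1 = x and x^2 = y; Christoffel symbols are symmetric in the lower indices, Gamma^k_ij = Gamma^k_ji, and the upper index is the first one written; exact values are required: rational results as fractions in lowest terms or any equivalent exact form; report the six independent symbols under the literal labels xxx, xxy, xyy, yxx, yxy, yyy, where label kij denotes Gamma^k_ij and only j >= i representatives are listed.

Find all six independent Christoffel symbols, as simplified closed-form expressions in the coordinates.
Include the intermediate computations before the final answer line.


E = 1 + (9/4)*y^2 - 16*x*y + (256/9)*x^2; F = (9/4)*y - 8*x + (9/4)*x*y - 8*x^2; G = 13/4 + (9/2)*x + (9/4)*x^2
Gamma^k_ij = (1/2) g^{kl} (d_i g_jl + d_j g_il - d_l g_ij), with g^inv = (1/(EG-F^2)) [[G, -F], [-F, E]]
first partials: E_x = -16*y + (512/9)*x, E_y = (9/2)*y - 16*x, F_x = -8 + (9/4)*y - 16*x, F_y = 9/4 + (9/4)*x, G_x = 9/2 + (9/2)*x, G_y = 0
D = EG - F^2 = 13/4 + (9/2)*x + (9/4)*y^2 - 16*x*y + (1105/36)*x^2
expanded: Gamma^x_xx = (G E_x - 2F F_x + F E_y)/(2D), Gamma^x_xy = (G E_y - F G_x)/(2D), Gamma^x_yy = (2G F_y - G G_x - F G_y)/(2D), Gamma^y_xx = (2E F_x - E E_y - F E_x)/(2D), Gamma^y_xy = (E G_x - F E_y)/(2D), Gamma^y_yy = (E G_y - 2F F_y + F G_x)/(2D); substitute and cancel common factors

Answer: Gamma_xxx = (1024*x - 288*y)/(1105*x^2 - 576*x*y + 162*x + 81*y^2 + 117), Gamma_xxy = (-288*x + 81*y)/(1105*x^2 - 576*x*y + 162*x + 81*y^2 + 117), Gamma_xyy = 0, Gamma_yxx = (-288*x - 288)/(1105*x^2 - 576*x*y + 162*x + 81*y^2 + 117), Gamma_yxy = (81*x + 81)/(1105*x^2 - 576*x*y + 162*x + 81*y^2 + 117), Gamma_yyy = 0


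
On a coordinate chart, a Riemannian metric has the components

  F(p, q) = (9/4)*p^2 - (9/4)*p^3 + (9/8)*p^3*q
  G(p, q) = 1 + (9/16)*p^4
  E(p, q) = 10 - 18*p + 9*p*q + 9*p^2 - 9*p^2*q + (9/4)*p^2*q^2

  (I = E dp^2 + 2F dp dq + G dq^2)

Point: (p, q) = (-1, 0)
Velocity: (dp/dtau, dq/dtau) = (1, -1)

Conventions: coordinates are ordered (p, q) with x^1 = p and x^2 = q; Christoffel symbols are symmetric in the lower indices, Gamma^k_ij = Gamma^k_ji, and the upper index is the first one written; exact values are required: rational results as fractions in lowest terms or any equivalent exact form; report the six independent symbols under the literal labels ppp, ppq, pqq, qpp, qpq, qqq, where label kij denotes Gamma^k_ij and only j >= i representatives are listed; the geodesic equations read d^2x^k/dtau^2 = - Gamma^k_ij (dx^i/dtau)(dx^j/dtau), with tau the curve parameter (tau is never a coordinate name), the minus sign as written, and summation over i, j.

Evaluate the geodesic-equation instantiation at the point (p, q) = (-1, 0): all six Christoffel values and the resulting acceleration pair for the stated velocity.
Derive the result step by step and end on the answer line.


E = 37, F = 9/2, G = 25/16 at the point
E_p = -36, E_q = -18, F_p = -45/4, F_q = -9/8, G_p = -9/4, G_q = 0
EG - F^2 = 601/16;  g^inv = (16/601) * [[25/16, -9/2], [-9/2, 37]]
first-kind symbols [ij,l] = (1/2)(d_i g_jl + d_j g_il - d_l g_ij): [pp,p] = E_p/2 = -18, [pp,q] = F_p - E_q/2 = -9/4, [pq,p] = E_q/2 = -9, [pq,q] = G_p/2 = -9/8, [qq,p] = F_q - G_p/2 = 0, [qq,q] = G_q/2 = 0
Gamma^p_ij = (G*[ij,p] - F*[ij,q])/(EG - F^2), Gamma^q_ij = (E*[ij,q] - F*[ij,p])/(EG - F^2)
Gamma_ppp = -288/601, Gamma_ppq = -144/601, Gamma_pqq = 0, Gamma_qpp = -36/601, Gamma_qpq = -18/601, Gamma_qqq = 0
d^2p/dtau^2 = -(Gamma_ppp*(1)^2 + 2*Gamma_ppq*(1)*(-1) + Gamma_pqq*(-1)^2) = 0
d^2q/dtau^2 = -(Gamma_qpp*(1)^2 + 2*Gamma_qpq*(1)*(-1) + Gamma_qqq*(-1)^2) = 0

Answer: Gamma_ppp = -288/601, Gamma_ppq = -144/601, Gamma_pqq = 0, Gamma_qpp = -36/601, Gamma_qpq = -18/601, Gamma_qqq = 0; accelerations (d^2p/dtau^2, d^2q/dtau^2) = (0, 0)


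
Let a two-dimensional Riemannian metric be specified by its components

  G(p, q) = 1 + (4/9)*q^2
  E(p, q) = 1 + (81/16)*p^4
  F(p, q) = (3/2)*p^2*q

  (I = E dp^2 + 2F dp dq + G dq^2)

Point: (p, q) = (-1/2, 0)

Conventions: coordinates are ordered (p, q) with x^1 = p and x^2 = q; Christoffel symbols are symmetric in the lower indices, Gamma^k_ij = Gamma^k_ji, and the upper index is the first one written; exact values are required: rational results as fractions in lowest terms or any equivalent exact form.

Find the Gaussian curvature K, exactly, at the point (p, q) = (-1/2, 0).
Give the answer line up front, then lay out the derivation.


Answer: K = -98304/113569

E = 337/256, F = 0, G = 1, EG - F^2 = 337/256 at the point
E_p = -81/32, E_q = 0, F_p = 0, F_q = 3/8, G_p = 0, G_q = 0
E_qq = 0, F_pq = -3/2, G_pp = 0
Evaluate Brioschi's two determinant matrices M1, M2 and divide by (EG - F^2)^2.
M1 = [[-E_qq/2 + F_pq - G_pp/2, E_p/2, F_p - E_q/2], [F_q - G_p/2, E, F], [G_q/2, F, G]] = [[-3/2, -81/64, 0], [3/8, 337/256, 0], [0, 0, 1]]; det M1 = -3/2
M2 = [[0, E_q/2, G_p/2], [E_q/2, E, F], [G_p/2, F, G]] = [[0, 0, 0], [0, 337/256, 0], [0, 0, 1]]; det M2 = 0
det M1 - det M2 = -3/2; K = -3/2 / (337/256)^2 = -98304/113569


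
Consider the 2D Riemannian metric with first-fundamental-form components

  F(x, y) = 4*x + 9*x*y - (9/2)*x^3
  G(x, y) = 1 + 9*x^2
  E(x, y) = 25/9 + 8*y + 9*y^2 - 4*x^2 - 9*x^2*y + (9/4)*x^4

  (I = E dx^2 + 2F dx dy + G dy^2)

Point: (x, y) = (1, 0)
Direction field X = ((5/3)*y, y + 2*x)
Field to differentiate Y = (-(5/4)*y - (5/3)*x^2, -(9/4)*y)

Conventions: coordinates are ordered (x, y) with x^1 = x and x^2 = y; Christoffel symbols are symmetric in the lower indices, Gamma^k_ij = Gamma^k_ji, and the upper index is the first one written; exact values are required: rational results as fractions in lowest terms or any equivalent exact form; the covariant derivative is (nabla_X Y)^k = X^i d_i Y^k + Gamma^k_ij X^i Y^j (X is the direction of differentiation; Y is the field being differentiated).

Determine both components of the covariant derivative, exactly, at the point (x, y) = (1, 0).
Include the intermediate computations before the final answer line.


E = 37/36, F = -1/2, G = 10 at the point
E_x = 1, E_y = -1, F_x = -19/2, F_y = 9, G_x = 18, G_y = 0
EG - F^2 = 361/36;  g^inv = (36/361) * [[10, 1/2], [1/2, 37/36]]
first-kind symbols [ij,l] = (1/2)(d_i g_jl + d_j g_il - d_l g_ij): [xx,x] = E_x/2 = 1/2, [xx,y] = F_x - E_y/2 = -9, [xy,x] = E_y/2 = -1/2, [xy,y] = G_x/2 = 9, [yy,x] = F_y - G_x/2 = 0, [yy,y] = G_y/2 = 0
Gamma^x_ij = (G*[ij,x] - F*[ij,y])/(EG - F^2), Gamma^y_ij = (E*[ij,y] - F*[ij,x])/(EG - F^2)
Gamma_xxx = 18/361, Gamma_xxy = -18/361, Gamma_xyy = 0, Gamma_yxx = -324/361, Gamma_yxy = 324/361, Gamma_yyy = 0
X = (0, 2), Y = (-5/3, 0) at the point

Answer: (nabla_X Y)^x = -1685/722, (nabla_X Y)^y = -5409/722


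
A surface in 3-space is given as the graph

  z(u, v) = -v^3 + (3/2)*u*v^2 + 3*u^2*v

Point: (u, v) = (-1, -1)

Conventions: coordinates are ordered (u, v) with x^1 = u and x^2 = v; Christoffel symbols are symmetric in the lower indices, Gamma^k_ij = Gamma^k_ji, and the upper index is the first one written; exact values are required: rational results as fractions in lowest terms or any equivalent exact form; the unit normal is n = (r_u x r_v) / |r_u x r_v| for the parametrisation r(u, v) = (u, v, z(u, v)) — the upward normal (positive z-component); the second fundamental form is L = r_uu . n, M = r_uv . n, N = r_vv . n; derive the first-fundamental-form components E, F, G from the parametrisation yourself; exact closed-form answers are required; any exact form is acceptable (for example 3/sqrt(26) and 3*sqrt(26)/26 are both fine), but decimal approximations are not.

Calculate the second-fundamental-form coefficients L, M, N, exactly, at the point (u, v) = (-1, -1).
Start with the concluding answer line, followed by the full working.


Answer: L = -12*sqrt(265)/265, M = -18*sqrt(265)/265, N = 6*sqrt(265)/265

z_u = 15/2, z_v = 3, z_uu = -6, z_uv = -9, z_vv = 3
E = 229/4, F = 45/2, G = 10; answer radicand W^2 = 265/4
unnormalised second-form numerators: l = -6, m = -9, n = 3; L = l/sqrt(265/4), and similarly M = m/sqrt(W^2), N = n/sqrt(W^2)


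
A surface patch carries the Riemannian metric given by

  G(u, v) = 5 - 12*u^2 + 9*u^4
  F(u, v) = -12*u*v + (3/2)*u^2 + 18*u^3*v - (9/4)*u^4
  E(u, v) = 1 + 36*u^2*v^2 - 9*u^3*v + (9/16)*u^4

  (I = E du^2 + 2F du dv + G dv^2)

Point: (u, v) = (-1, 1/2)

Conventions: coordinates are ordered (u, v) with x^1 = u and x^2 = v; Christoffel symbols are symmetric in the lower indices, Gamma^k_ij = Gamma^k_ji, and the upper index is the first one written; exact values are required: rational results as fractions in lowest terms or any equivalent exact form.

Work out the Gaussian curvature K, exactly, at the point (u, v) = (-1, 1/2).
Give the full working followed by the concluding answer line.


E = 241/16, F = -15/4, G = 2, EG - F^2 = 257/16 at the point
E_u = -135/4, E_v = 45, F_u = 27, F_v = -6, G_u = -12, G_v = 0
E_vv = 72, F_uv = 42, G_uu = 84
Evaluate Brioschi's two determinant matrices M1, M2 and divide by (EG - F^2)^2.
M1 = [[-E_vv/2 + F_uv - G_uu/2, E_u/2, F_u - E_v/2], [F_v - G_u/2, E, F], [G_v/2, F, G]] = [[-36, -135/8, 9/2], [0, 241/16, -15/4], [0, -15/4, 2]]; det M1 = -2313/4
M2 = [[0, E_v/2, G_u/2], [E_v/2, E, F], [G_u/2, F, G]] = [[0, 45/2, -6], [45/2, 241/16, -15/4], [-6, -15/4, 2]]; det M2 = -2169/4
det M1 - det M2 = -36; K = -36 / (257/16)^2 = -9216/66049

Answer: K = -9216/66049


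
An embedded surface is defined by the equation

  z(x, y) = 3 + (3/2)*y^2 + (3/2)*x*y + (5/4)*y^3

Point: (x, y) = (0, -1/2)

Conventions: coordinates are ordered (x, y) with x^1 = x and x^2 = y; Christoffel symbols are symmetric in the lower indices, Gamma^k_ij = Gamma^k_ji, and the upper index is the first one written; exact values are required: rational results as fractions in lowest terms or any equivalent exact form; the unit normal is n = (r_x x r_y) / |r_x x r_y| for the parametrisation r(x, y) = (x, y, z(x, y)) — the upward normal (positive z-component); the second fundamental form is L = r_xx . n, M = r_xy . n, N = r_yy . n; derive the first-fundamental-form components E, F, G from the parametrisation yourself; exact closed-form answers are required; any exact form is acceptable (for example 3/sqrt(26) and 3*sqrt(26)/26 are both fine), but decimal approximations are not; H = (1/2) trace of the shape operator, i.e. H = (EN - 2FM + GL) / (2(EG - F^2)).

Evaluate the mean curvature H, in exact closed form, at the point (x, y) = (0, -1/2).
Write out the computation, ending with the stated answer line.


z_x = -3/4, z_y = -9/16, z_xx = 0, z_xy = 3/2, z_yy = -3/4
E = 25/16, F = 27/64, G = 337/256; answer radicand W^2 = 481/256
unnormalised second-form numerators: l = 0, m = 3/2, n = -3/4; L = l/sqrt(481/256), and similarly M = m/sqrt(W^2), N = n/sqrt(W^2)
H = (E*n - 2*F*m + G*l) / (2*(EG - F^2)*sqrt(W^2)); E*n - 2*F*m + G*l = -39/16, EG - F^2 = 481/256, so H = (-24/37)/sqrt(481/256)

Answer: H = -384*sqrt(481)/17797


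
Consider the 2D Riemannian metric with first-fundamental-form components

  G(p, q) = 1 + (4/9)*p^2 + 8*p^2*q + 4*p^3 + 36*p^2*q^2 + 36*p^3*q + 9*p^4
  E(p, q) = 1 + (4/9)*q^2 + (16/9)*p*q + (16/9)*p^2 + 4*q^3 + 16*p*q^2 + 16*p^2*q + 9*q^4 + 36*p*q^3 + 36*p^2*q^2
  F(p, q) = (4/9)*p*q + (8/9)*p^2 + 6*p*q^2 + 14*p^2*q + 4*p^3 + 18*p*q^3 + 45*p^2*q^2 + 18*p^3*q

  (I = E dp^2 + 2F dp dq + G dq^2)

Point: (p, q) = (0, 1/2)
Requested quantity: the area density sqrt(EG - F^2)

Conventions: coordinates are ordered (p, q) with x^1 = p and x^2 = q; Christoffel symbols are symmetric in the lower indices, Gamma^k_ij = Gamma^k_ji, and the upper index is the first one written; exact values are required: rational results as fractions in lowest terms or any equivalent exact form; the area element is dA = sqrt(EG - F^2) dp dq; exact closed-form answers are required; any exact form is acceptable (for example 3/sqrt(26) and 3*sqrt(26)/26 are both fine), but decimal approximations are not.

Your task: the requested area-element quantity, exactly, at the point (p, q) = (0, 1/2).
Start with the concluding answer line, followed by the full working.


Answer: sqrt(EG - F^2) = sqrt(313)/12

E = 313/144, F = 0, G = 1; EG - F^2 = 313/144


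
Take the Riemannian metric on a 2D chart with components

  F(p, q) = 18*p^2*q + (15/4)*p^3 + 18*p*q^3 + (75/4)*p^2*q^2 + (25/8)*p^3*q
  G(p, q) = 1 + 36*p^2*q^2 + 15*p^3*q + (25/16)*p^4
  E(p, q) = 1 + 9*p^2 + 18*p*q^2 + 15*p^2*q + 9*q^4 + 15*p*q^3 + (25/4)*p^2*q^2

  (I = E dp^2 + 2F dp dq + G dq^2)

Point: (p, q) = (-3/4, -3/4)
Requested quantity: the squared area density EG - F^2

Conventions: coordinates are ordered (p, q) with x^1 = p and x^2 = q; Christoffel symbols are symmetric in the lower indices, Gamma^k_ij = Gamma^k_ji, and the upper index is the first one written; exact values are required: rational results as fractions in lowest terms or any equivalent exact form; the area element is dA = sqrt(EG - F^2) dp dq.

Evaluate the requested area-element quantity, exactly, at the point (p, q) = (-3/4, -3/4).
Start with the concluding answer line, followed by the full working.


Answer: EG - F^2 = 75133/4096

E = 1753/1024, F = 7047/2048, G = 72217/4096; EG - F^2 = 75133/4096


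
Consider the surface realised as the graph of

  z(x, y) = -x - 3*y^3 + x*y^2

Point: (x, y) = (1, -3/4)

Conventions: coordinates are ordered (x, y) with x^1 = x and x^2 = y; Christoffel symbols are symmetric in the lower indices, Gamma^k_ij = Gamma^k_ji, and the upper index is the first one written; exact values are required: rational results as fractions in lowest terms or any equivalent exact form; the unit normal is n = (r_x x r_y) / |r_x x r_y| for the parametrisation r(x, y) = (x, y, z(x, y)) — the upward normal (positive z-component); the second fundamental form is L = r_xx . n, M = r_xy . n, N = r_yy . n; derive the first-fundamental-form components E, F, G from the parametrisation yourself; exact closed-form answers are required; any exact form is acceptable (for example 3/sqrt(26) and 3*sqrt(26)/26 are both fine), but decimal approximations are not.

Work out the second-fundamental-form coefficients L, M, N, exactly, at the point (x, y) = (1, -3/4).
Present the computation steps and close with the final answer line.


z_x = -7/16, z_y = -105/16, z_xx = 0, z_xy = -3/2, z_yy = 31/2
E = 305/256, F = 735/256, G = 11281/256; answer radicand W^2 = 5665/128
unnormalised second-form numerators: l = 0, m = -3/2, n = 31/2; L = l/sqrt(5665/128), and similarly M = m/sqrt(W^2), N = n/sqrt(W^2)

Answer: L = 0, M = -12*sqrt(11330)/5665, N = 124*sqrt(11330)/5665


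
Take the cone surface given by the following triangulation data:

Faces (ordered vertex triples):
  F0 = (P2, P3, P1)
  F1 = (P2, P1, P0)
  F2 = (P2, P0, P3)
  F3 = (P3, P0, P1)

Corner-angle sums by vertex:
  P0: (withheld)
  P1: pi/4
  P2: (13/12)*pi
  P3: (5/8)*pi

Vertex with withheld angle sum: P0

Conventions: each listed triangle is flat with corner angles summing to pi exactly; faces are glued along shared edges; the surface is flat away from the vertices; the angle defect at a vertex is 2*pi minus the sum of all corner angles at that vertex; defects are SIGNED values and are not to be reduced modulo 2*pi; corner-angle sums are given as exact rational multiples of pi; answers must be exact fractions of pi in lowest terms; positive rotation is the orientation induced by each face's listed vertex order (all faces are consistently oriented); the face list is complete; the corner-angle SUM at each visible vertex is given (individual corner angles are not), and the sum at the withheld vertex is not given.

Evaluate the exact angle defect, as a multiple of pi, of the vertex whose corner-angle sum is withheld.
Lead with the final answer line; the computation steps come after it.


Answer: defect(P0) = -pi/24

V = 4, E = 6, F = 4; chi = V - E + F = 2
Gauss-Bonnet: total defect = 2*pi*chi = 4*pi; visible defects sum to (97/24)*pi


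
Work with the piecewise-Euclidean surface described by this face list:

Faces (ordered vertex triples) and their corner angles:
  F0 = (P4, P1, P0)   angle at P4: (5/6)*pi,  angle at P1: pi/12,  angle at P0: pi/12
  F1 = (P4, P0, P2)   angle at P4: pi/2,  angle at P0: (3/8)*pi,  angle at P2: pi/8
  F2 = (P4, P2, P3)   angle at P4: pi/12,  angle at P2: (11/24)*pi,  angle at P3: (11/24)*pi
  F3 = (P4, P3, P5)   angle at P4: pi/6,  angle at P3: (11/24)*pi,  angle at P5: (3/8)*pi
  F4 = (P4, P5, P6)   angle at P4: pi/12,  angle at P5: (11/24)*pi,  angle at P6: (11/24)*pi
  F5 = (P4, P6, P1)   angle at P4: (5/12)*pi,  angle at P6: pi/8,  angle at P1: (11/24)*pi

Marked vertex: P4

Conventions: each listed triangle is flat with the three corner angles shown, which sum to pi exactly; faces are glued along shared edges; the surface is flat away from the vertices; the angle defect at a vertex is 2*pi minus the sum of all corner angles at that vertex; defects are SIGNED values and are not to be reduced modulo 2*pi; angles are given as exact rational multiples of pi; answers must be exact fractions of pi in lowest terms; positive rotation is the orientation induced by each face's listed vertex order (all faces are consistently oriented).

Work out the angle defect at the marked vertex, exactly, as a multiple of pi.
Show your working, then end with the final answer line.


Sum of corner angles at P4: (25/12)*pi
defect = 2*pi - (25/12)*pi

Answer: defect(P4) = -pi/12


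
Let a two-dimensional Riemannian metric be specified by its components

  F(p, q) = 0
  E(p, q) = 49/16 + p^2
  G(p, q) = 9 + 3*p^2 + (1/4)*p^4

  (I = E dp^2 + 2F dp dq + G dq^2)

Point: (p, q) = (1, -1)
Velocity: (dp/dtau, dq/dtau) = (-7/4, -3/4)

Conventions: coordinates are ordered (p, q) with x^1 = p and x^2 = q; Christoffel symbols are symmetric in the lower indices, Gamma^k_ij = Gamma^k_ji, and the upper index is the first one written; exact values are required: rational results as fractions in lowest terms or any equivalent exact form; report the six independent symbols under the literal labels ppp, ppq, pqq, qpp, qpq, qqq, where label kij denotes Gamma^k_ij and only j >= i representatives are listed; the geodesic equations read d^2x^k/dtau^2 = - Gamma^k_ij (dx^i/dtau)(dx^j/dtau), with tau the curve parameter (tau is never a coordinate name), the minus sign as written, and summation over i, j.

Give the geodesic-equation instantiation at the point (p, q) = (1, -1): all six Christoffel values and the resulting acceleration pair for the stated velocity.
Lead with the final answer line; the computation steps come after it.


Answer: Gamma_ppp = 16/65, Gamma_ppq = 0, Gamma_pqq = -56/65, Gamma_qpp = 0, Gamma_qpq = 2/7, Gamma_qqq = 0; accelerations (d^2p/dtau^2, d^2q/dtau^2) = (-7/26, -3/4)

E = 65/16, F = 0, G = 49/4 at the point
E_p = 2, E_q = 0, F_p = 0, F_q = 0, G_p = 7, G_q = 0
EG - F^2 = 3185/64;  g^inv = (64/3185) * [[49/4, 0], [0, 65/16]]
first-kind symbols [ij,l] = (1/2)(d_i g_jl + d_j g_il - d_l g_ij): [pp,p] = E_p/2 = 1, [pp,q] = F_p - E_q/2 = 0, [pq,p] = E_q/2 = 0, [pq,q] = G_p/2 = 7/2, [qq,p] = F_q - G_p/2 = -7/2, [qq,q] = G_q/2 = 0
Gamma^p_ij = (G*[ij,p] - F*[ij,q])/(EG - F^2), Gamma^q_ij = (E*[ij,q] - F*[ij,p])/(EG - F^2)
Gamma_ppp = 16/65, Gamma_ppq = 0, Gamma_pqq = -56/65, Gamma_qpp = 0, Gamma_qpq = 2/7, Gamma_qqq = 0
d^2p/dtau^2 = -(Gamma_ppp*(-7/4)^2 + 2*Gamma_ppq*(-7/4)*(-3/4) + Gamma_pqq*(-3/4)^2) = -7/26
d^2q/dtau^2 = -(Gamma_qpp*(-7/4)^2 + 2*Gamma_qpq*(-7/4)*(-3/4) + Gamma_qqq*(-3/4)^2) = -3/4


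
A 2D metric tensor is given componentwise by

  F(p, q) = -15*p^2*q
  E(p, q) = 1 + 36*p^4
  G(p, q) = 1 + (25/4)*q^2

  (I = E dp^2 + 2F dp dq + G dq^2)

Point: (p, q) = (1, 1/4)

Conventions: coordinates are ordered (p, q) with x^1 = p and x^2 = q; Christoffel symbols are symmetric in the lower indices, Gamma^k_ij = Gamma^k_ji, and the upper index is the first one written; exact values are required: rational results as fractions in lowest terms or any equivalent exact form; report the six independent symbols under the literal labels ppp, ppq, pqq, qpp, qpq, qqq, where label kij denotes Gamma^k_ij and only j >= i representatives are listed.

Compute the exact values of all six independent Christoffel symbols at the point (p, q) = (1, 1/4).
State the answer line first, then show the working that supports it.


Answer: Gamma_ppp = 4608/2393, Gamma_ppq = 0, Gamma_pqq = -960/2393, Gamma_qpp = -480/2393, Gamma_qpq = 0, Gamma_qqq = 100/2393

E = 37, F = -15/4, G = 89/64 at the point
E_p = 144, E_q = 0, F_p = -15/2, F_q = -15, G_p = 0, G_q = 25/8
EG - F^2 = 2393/64;  g^inv = (64/2393) * [[89/64, 15/4], [15/4, 37]]
first-kind symbols [ij,l] = (1/2)(d_i g_jl + d_j g_il - d_l g_ij): [pp,p] = E_p/2 = 72, [pp,q] = F_p - E_q/2 = -15/2, [pq,p] = E_q/2 = 0, [pq,q] = G_p/2 = 0, [qq,p] = F_q - G_p/2 = -15, [qq,q] = G_q/2 = 25/16
Gamma^p_ij = (G*[ij,p] - F*[ij,q])/(EG - F^2), Gamma^q_ij = (E*[ij,q] - F*[ij,p])/(EG - F^2)


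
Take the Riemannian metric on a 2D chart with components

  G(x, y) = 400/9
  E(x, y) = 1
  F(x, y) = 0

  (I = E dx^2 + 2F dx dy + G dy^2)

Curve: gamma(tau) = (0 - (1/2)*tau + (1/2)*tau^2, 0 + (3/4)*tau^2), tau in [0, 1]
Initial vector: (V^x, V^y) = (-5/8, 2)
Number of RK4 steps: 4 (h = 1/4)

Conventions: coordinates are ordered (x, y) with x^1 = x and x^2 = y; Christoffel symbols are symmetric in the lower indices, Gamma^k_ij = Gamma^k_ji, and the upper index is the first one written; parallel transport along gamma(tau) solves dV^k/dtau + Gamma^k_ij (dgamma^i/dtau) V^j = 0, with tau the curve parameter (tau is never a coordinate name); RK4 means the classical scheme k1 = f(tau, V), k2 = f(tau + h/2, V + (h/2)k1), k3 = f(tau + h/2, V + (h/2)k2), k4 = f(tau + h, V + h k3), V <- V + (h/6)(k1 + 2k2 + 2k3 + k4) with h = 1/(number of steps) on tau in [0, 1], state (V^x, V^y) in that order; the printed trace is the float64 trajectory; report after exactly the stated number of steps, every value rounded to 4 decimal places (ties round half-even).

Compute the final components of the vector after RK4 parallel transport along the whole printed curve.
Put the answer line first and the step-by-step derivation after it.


Answer: V^x = -0.6250, V^y = 2.0000

gamma'(tau) = (-1/2 + tau, (3/2)*tau); f(tau, V)^k = -Gamma^k_ij(gamma(tau)) gamma'^i(tau) V^j; h = 1/4; intermediate values shown to 6 dp
curve data and Christoffel symbols at the stage parameters:
  tau = 0.000000: gamma = (0.000000, 0.000000), gamma' = (-0.500000, 0.000000); Gamma_xxx = 0.000000, Gamma_xxy = 0.000000, Gamma_xyy = 0.000000, Gamma_yxx = 0.000000, Gamma_yxy = 0.000000, Gamma_yyy = 0.000000
  tau = 0.125000: gamma = (-0.054688, 0.011719), gamma' = (-0.375000, 0.187500); Gamma_xxx = 0.000000, Gamma_xxy = 0.000000, Gamma_xyy = 0.000000, Gamma_yxx = 0.000000, Gamma_yxy = 0.000000, Gamma_yyy = 0.000000
  tau = 0.250000: gamma = (-0.093750, 0.046875), gamma' = (-0.250000, 0.375000); Gamma_xxx = 0.000000, Gamma_xxy = 0.000000, Gamma_xyy = 0.000000, Gamma_yxx = 0.000000, Gamma_yxy = 0.000000, Gamma_yyy = 0.000000
  tau = 0.375000: gamma = (-0.117188, 0.105469), gamma' = (-0.125000, 0.562500); Gamma_xxx = 0.000000, Gamma_xxy = 0.000000, Gamma_xyy = 0.000000, Gamma_yxx = 0.000000, Gamma_yxy = 0.000000, Gamma_yyy = 0.000000
  tau = 0.500000: gamma = (-0.125000, 0.187500), gamma' = (0.000000, 0.750000); Gamma_xxx = 0.000000, Gamma_xxy = 0.000000, Gamma_xyy = 0.000000, Gamma_yxx = 0.000000, Gamma_yxy = 0.000000, Gamma_yyy = 0.000000
  tau = 0.625000: gamma = (-0.117188, 0.292969), gamma' = (0.125000, 0.937500); Gamma_xxx = 0.000000, Gamma_xxy = 0.000000, Gamma_xyy = 0.000000, Gamma_yxx = 0.000000, Gamma_yxy = 0.000000, Gamma_yyy = 0.000000
  tau = 0.750000: gamma = (-0.093750, 0.421875), gamma' = (0.250000, 1.125000); Gamma_xxx = 0.000000, Gamma_xxy = 0.000000, Gamma_xyy = 0.000000, Gamma_yxx = 0.000000, Gamma_yxy = 0.000000, Gamma_yyy = 0.000000
  tau = 0.875000: gamma = (-0.054688, 0.574219), gamma' = (0.375000, 1.312500); Gamma_xxx = 0.000000, Gamma_xxy = 0.000000, Gamma_xyy = 0.000000, Gamma_yxx = 0.000000, Gamma_yxy = 0.000000, Gamma_yyy = 0.000000
  tau = 1.000000: gamma = (0.000000, 0.750000), gamma' = (0.500000, 1.500000); Gamma_xxx = 0.000000, Gamma_xxy = 0.000000, Gamma_xyy = 0.000000, Gamma_yxx = 0.000000, Gamma_yxy = 0.000000, Gamma_yyy = 0.000000
step 0: V^x = -0.6250, V^y = 2.0000
step 1: k1 = (0.000000, 0.000000), k2 = (0.000000, 0.000000), k3 = (0.000000, 0.000000), k4 = (0.000000, 0.000000); V <- V + (h/6)(k1 + 2k2 + 2k3 + k4): V^x = -0.6250, V^y = 2.0000
step 2: k1 = (0.000000, 0.000000), k2 = (0.000000, 0.000000), k3 = (0.000000, 0.000000), k4 = (0.000000, 0.000000); V <- V + (h/6)(k1 + 2k2 + 2k3 + k4): V^x = -0.6250, V^y = 2.0000
step 3: k1 = (0.000000, 0.000000), k2 = (0.000000, 0.000000), k3 = (0.000000, 0.000000), k4 = (0.000000, 0.000000); V <- V + (h/6)(k1 + 2k2 + 2k3 + k4): V^x = -0.6250, V^y = 2.0000
step 4: k1 = (0.000000, 0.000000), k2 = (0.000000, 0.000000), k3 = (0.000000, 0.000000), k4 = (0.000000, 0.000000); V <- V + (h/6)(k1 + 2k2 + 2k3 + k4): V^x = -0.6250, V^y = 2.0000


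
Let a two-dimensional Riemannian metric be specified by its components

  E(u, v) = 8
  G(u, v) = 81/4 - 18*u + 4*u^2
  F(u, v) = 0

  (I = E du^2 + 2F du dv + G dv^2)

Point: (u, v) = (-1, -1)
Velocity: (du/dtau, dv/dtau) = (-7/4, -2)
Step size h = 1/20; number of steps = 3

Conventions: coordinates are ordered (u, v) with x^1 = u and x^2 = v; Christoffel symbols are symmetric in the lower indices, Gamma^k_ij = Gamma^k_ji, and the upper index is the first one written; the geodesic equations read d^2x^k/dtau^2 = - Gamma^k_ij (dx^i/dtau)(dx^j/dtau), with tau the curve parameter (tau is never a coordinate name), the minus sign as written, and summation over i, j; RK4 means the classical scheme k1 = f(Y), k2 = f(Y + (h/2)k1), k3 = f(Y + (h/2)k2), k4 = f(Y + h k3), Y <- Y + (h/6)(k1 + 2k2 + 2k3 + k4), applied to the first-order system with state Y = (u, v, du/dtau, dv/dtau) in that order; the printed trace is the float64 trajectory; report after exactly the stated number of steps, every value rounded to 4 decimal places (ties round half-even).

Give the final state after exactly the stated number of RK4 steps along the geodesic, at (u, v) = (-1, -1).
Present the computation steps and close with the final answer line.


f(Y) = (du/dtau, dv/dtau, -Gamma^u_ij Y'^i Y'^j, -Gamma^v_ij Y'^i Y'^j) with the Gammas evaluated at the stage position; h = 0.050000; intermediate values shown to 6 dp
step 0: u = -1.0000, v = -1.0000, du/dtau = -1.7500, dv/dtau = -2.0000
step 1:
  k1: at (u, v) = (-1.000000, -1.000000), (du/dtau, dv/dtau) = (-1.750000, -2.000000); Gamma_uuu = 0.000000, Gamma_uuv = 0.000000, Gamma_uvv = 1.625000, Gamma_vuu = 0.000000, Gamma_vuv = -0.307692, Gamma_vvv = 0.000000; k1 = (-1.750000, -2.000000, -6.500000, 2.153846)
  k2: at (u, v) = (-1.043750, -1.050000), (du/dtau, dv/dtau) = (-1.912500, -1.946154); Gamma_uuu = 0.000000, Gamma_uuv = 0.000000, Gamma_uvv = 1.646875, Gamma_vuu = 0.000000, Gamma_vuv = -0.303605, Gamma_vvv = 0.000000; k2 = (-1.912500, -1.946154, -6.237563, 2.260050)
  k3: at (u, v) = (-1.047813, -1.048654), (du/dtau, dv/dtau) = (-1.905939, -1.943499); Gamma_uuu = 0.000000, Gamma_uuv = 0.000000, Gamma_uvv = 1.648906, Gamma_vuu = 0.000000, Gamma_vuv = -0.303231, Gamma_vvv = 0.000000; k3 = (-1.905939, -1.943499, -6.228228, 2.246453)
  k4: at (u, v) = (-1.095297, -1.097175), (du/dtau, dv/dtau) = (-2.061411, -1.887677); Gamma_uuu = 0.000000, Gamma_uuv = 0.000000, Gamma_uvv = 1.672648, Gamma_vuu = 0.000000, Gamma_vuv = -0.298927, Gamma_vvv = 0.000000; k4 = (-2.061411, -1.887677, -5.960191, 2.326418)
  Y <- Y + (h/6)(k1 + 2k2 + 2k3 + k4): u = -1.0954, v = -1.0972, du/dtau = -2.0616, dv/dtau = -1.8876
step 2:
  k1: at (u, v) = (-1.095402, -1.097225), (du/dtau, dv/dtau) = (-2.061598, -1.887556); Gamma_uuu = 0.000000, Gamma_uuv = 0.000000, Gamma_uvv = 1.672701, Gamma_vuu = 0.000000, Gamma_vuv = -0.298918, Gamma_vvv = 0.000000; k1 = (-2.061598, -1.887556, -5.959614, 2.326406)
  k2: at (u, v) = (-1.146942, -1.144414), (du/dtau, dv/dtau) = (-2.210588, -1.829396); Gamma_uuu = 0.000000, Gamma_uuv = 0.000000, Gamma_uvv = 1.698471, Gamma_vuu = 0.000000, Gamma_vuv = -0.294382, Gamma_vvv = 0.000000; k2 = (-2.210588, -1.829396, -5.684256, 2.380989)
  k3: at (u, v) = (-1.150667, -1.142960), (du/dtau, dv/dtau) = (-2.203705, -1.828031); Gamma_uuu = 0.000000, Gamma_uuv = 0.000000, Gamma_uvv = 1.700334, Gamma_vuu = 0.000000, Gamma_vuv = -0.294060, Gamma_vvv = 0.000000; k3 = (-2.203705, -1.828031, -5.682002, 2.369206)
  k4: at (u, v) = (-1.205588, -1.188626), (du/dtau, dv/dtau) = (-2.345698, -1.769096); Gamma_uuu = 0.000000, Gamma_uuv = 0.000000, Gamma_uvv = 1.727794, Gamma_vuu = 0.000000, Gamma_vuv = -0.289386, Gamma_vvv = 0.000000; k4 = (-2.345698, -1.769096, -5.407476, 2.401771)
  Y <- Y + (h/6)(k1 + 2k2 + 2k3 + k4): u = -1.2057, v = -1.1887, du/dtau = -2.3458, dv/dtau = -1.7690
step 3:
  k1: at (u, v) = (-1.205701, -1.188654), (du/dtau, dv/dtau) = (-2.345761, -1.768985); Gamma_uuu = 0.000000, Gamma_uuv = 0.000000, Gamma_uvv = 1.727851, Gamma_vuu = 0.000000, Gamma_vuv = -0.289377, Gamma_vvv = 0.000000; k1 = (-2.345761, -1.768985, -5.406975, 2.401606)
  k2: at (u, v) = (-1.264345, -1.232879), (du/dtau, dv/dtau) = (-2.480936, -1.708945); Gamma_uuu = 0.000000, Gamma_uuv = 0.000000, Gamma_uvv = 1.757173, Gamma_vuu = 0.000000, Gamma_vuv = -0.284548, Gamma_vvv = 0.000000; k2 = (-2.480936, -1.708945, -5.131808, 2.412843)
  k3: at (u, v) = (-1.267725, -1.231378), (du/dtau, dv/dtau) = (-2.474057, -1.708664); Gamma_uuu = 0.000000, Gamma_uuv = 0.000000, Gamma_uvv = 1.758862, Gamma_vuu = 0.000000, Gamma_vuv = -0.284275, Gamma_vvv = 0.000000; k3 = (-2.474057, -1.708664, -5.135054, 2.403446)
  k4: at (u, v) = (-1.329404, -1.274087), (du/dtau, dv/dtau) = (-2.602514, -1.648812); Gamma_uuu = 0.000000, Gamma_uuv = 0.000000, Gamma_uvv = 1.789702, Gamma_vuu = 0.000000, Gamma_vuv = -0.279376, Gamma_vvv = 0.000000; k4 = (-2.602514, -1.648812, -4.865453, 2.397638)
  Y <- Y + (h/6)(k1 + 2k2 + 2k3 + k4): u = -1.3295, v = -1.2741, du/dtau = -2.6025, dv/dtau = -1.6487

Answer: u = -1.3295, v = -1.2741, du/dtau = -2.6025, dv/dtau = -1.6487


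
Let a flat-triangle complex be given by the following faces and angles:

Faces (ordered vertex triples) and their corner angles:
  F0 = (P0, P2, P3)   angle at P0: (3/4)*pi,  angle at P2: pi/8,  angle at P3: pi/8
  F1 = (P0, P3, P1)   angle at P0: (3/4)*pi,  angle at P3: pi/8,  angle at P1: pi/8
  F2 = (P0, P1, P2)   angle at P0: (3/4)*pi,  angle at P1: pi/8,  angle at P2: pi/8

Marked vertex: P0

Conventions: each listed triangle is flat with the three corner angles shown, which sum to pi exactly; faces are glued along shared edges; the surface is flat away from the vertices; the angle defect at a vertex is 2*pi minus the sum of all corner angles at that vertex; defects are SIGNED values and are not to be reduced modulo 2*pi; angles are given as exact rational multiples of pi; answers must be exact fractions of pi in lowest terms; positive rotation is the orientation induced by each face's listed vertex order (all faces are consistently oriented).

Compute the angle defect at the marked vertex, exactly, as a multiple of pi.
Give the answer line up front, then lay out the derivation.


Answer: defect(P0) = -pi/4

Sum of corner angles at P0: (9/4)*pi
defect = 2*pi - (9/4)*pi


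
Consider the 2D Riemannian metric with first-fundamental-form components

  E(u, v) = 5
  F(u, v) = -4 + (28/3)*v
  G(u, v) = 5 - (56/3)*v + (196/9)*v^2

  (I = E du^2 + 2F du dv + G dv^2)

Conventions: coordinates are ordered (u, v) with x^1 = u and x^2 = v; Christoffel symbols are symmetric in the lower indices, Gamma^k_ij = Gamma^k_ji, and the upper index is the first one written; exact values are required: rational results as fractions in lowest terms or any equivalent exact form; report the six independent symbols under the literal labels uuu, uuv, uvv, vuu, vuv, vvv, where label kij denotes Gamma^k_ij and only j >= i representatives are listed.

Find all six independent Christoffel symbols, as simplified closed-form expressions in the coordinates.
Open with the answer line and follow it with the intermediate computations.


Answer: Gamma_uuu = 0, Gamma_uuv = 0, Gamma_uvv = 84/(196*v^2 - 168*v + 81), Gamma_vuu = 0, Gamma_vuv = 0, Gamma_vvv = (196*v - 84)/(196*v^2 - 168*v + 81)

E = 5; F = -4 + (28/3)*v; G = 5 - (56/3)*v + (196/9)*v^2
Gamma^k_ij = (1/2) g^{kl} (d_i g_jl + d_j g_il - d_l g_ij), with g^inv = (1/(EG-F^2)) [[G, -F], [-F, E]]
first partials: E_u = 0, E_v = 0, F_u = 0, F_v = 28/3, G_u = 0, G_v = -56/3 + (392/9)*v
D = EG - F^2 = 9 - (56/3)*v + (196/9)*v^2
expanded: Gamma^u_uu = (G E_u - 2F F_u + F E_v)/(2D), Gamma^u_uv = (G E_v - F G_u)/(2D), Gamma^u_vv = (2G F_v - G G_u - F G_v)/(2D), Gamma^v_uu = (2E F_u - E E_v - F E_u)/(2D), Gamma^v_uv = (E G_u - F E_v)/(2D), Gamma^v_vv = (E G_v - 2F F_v + F G_u)/(2D); substitute and cancel common factors
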